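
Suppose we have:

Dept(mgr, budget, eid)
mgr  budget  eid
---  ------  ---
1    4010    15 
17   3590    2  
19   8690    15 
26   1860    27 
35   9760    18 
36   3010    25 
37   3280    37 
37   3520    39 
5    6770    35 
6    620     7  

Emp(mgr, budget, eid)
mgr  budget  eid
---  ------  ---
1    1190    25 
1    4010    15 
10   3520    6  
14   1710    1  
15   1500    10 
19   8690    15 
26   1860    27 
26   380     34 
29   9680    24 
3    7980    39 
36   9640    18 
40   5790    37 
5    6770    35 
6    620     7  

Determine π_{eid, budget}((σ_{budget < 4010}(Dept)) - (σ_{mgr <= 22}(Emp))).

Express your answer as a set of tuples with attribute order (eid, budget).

Filtering on budget < 4010 leaves {(17, 3590, 2), (26, 1860, 27), (36, 3010, 25), (37, 3280, 37), (37, 3520, 39), (6, 620, 7)}.
Filtering on mgr <= 22 leaves {(1, 1190, 25), (1, 4010, 15), (10, 3520, 6), (14, 1710, 1), (15, 1500, 10), (19, 8690, 15), (3, 7980, 39), (5, 6770, 35), (6, 620, 7)}.
Set difference of the two operands is {(17, 3590, 2), (26, 1860, 27), (36, 3010, 25), (37, 3280, 37), (37, 3520, 39)}.
π_{eid, budget} gives {(2, 3590), (25, 3010), (27, 1860), (37, 3280), (39, 3520)}.

{(2, 3590), (25, 3010), (27, 1860), (37, 3280), (39, 3520)}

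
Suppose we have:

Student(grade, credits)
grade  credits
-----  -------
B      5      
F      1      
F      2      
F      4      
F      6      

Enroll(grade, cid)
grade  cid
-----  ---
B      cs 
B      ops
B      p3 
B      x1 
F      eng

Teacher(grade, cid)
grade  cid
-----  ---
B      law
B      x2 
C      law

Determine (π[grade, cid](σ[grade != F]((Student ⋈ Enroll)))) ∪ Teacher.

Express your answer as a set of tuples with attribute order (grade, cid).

{(B, cs), (B, law), (B, ops), (B, p3), (B, x1), (B, x2), (C, law)}

Student ⋈ Enroll (natural join on grade): {(B, 5, cs), (B, 5, ops), (B, 5, p3), (B, 5, x1), (F, 1, eng), (F, 2, eng), (F, 4, eng), (F, 6, eng)}
Filtering on grade != F leaves {(B, 5, cs), (B, 5, ops), (B, 5, p3), (B, 5, x1)}.
π[grade, cid]: project onto (grade, cid) → {(B, cs), (B, ops), (B, p3), (B, x1)}
Union: {(B, cs), (B, ops), (B, p3), (B, x1)} with {(B, law), (B, x2), (C, law)} → {(B, cs), (B, law), (B, ops), (B, p3), (B, x1), (B, x2), (C, law)}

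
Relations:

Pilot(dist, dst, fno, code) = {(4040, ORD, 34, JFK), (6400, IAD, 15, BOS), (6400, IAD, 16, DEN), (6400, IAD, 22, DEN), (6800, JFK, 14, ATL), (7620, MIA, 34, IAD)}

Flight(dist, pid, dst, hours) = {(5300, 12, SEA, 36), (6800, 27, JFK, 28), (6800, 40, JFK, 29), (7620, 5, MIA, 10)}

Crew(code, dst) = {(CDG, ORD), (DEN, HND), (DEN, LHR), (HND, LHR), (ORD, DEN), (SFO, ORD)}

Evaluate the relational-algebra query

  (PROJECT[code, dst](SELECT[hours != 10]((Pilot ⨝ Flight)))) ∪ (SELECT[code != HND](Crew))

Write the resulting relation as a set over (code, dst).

{(ATL, JFK), (CDG, ORD), (DEN, HND), (DEN, LHR), (ORD, DEN), (SFO, ORD)}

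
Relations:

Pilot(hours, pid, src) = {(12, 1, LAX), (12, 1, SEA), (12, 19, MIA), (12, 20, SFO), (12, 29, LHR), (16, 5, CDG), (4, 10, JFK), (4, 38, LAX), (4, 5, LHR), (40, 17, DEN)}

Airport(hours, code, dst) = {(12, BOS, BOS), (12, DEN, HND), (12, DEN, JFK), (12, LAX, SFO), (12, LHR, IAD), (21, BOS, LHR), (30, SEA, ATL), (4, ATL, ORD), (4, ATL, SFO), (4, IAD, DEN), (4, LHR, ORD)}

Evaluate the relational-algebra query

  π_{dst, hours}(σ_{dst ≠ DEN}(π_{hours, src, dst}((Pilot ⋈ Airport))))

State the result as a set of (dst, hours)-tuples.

Pilot ⋈ Airport (natural join on hours): {(12, 1, LAX, BOS, BOS), (12, 1, LAX, DEN, HND), (12, 1, LAX, DEN, JFK), (12, 1, LAX, LAX, SFO), (12, 1, LAX, LHR, IAD), (12, 1, SEA, BOS, BOS), (12, 1, SEA, DEN, HND), (12, 1, SEA, DEN, JFK), (12, 1, SEA, LAX, SFO), (12, 1, SEA, LHR, IAD), (12, 19, MIA, BOS, BOS), (12, 19, MIA, DEN, HND), (12, 19, MIA, DEN, JFK), (12, 19, MIA, LAX, SFO), (12, 19, MIA, LHR, IAD), (12, 20, SFO, BOS, BOS), (12, 20, SFO, DEN, HND), (12, 20, SFO, DEN, JFK), (12, 20, SFO, LAX, SFO), (12, 20, SFO, LHR, IAD), (12, 29, LHR, BOS, BOS), (12, 29, LHR, DEN, HND), (12, 29, LHR, DEN, JFK), (12, 29, LHR, LAX, SFO), (12, 29, LHR, LHR, IAD), (4, 10, JFK, ATL, ORD), (4, 10, JFK, ATL, SFO), (4, 10, JFK, IAD, DEN), (4, 10, JFK, LHR, ORD), (4, 38, LAX, ATL, ORD), (4, 38, LAX, ATL, SFO), (4, 38, LAX, IAD, DEN), (4, 38, LAX, LHR, ORD), (4, 5, LHR, ATL, ORD), (4, 5, LHR, ATL, SFO), (4, 5, LHR, IAD, DEN), (4, 5, LHR, LHR, ORD)}
Projecting to hours, src, dst (3 duplicate(s) eliminated): {(12, LAX, BOS), (12, LAX, HND), (12, LAX, IAD), (12, LAX, JFK), (12, LAX, SFO), (12, LHR, BOS), (12, LHR, HND), (12, LHR, IAD), (12, LHR, JFK), (12, LHR, SFO), (12, MIA, BOS), (12, MIA, HND), (12, MIA, IAD), (12, MIA, JFK), (12, MIA, SFO), (12, SEA, BOS), (12, SEA, HND), (12, SEA, IAD), (12, SEA, JFK), (12, SEA, SFO), (12, SFO, BOS), (12, SFO, HND), (12, SFO, IAD), (12, SFO, JFK), (12, SFO, SFO), (4, JFK, DEN), (4, JFK, ORD), (4, JFK, SFO), (4, LAX, DEN), (4, LAX, ORD), (4, LAX, SFO), (4, LHR, DEN), (4, LHR, ORD), (4, LHR, SFO)}
σ[dst ≠ DEN]: keep tuples satisfying dst ≠ DEN → {(12, LAX, BOS), (12, LAX, HND), (12, LAX, IAD), (12, LAX, JFK), (12, LAX, SFO), (12, LHR, BOS), (12, LHR, HND), (12, LHR, IAD), (12, LHR, JFK), (12, LHR, SFO), (12, MIA, BOS), (12, MIA, HND), (12, MIA, IAD), (12, MIA, JFK), (12, MIA, SFO), (12, SEA, BOS), (12, SEA, HND), (12, SEA, IAD), (12, SEA, JFK), (12, SEA, SFO), (12, SFO, BOS), (12, SFO, HND), (12, SFO, IAD), (12, SFO, JFK), (12, SFO, SFO), (4, JFK, ORD), (4, JFK, SFO), (4, LAX, ORD), (4, LAX, SFO), (4, LHR, ORD), (4, LHR, SFO)}
Projecting to dst, hours (24 duplicate(s) eliminated): {(BOS, 12), (HND, 12), (IAD, 12), (JFK, 12), (ORD, 4), (SFO, 12), (SFO, 4)}

{(BOS, 12), (HND, 12), (IAD, 12), (JFK, 12), (ORD, 4), (SFO, 12), (SFO, 4)}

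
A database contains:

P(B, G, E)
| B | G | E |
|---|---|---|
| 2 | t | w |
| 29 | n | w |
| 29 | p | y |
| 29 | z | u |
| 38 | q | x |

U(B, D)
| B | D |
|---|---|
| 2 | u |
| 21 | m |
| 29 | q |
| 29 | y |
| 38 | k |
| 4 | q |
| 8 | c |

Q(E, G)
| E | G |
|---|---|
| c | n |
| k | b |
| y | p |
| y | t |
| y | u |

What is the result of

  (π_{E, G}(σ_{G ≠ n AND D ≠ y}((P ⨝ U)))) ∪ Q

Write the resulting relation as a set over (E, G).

{(c, n), (k, b), (u, z), (w, t), (x, q), (y, p), (y, t), (y, u)}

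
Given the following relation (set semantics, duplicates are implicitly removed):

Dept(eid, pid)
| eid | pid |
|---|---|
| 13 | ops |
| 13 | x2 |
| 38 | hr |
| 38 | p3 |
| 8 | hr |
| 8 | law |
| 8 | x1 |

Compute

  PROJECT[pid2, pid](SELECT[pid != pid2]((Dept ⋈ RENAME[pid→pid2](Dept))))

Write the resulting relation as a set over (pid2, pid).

{(hr, law), (hr, p3), (hr, x1), (law, hr), (law, x1), (ops, x2), (p3, hr), (x1, hr), (x1, law), (x2, ops)}

ρ[pid→pid2]: schema becomes (eid, pid2); tuples unchanged.
Dept ⋈ RENAME[pid→pid2](Dept) (natural join on eid): {(13, ops, ops), (13, ops, x2), (13, x2, ops), (13, x2, x2), (38, hr, hr), (38, hr, p3), (38, p3, hr), (38, p3, p3), (8, hr, hr), (8, hr, law), (8, hr, x1), (8, law, hr), (8, law, law), (8, law, x1), (8, x1, hr), (8, x1, law), (8, x1, x1)}
Selection pid != pid2: {(13, ops, x2), (13, x2, ops), (38, hr, p3), (38, p3, hr), (8, hr, law), (8, hr, x1), (8, law, hr), (8, law, x1), (8, x1, hr), (8, x1, law)}
π_{pid2, pid} gives {(hr, law), (hr, p3), (hr, x1), (law, hr), (law, x1), (ops, x2), (p3, hr), (x1, hr), (x1, law), (x2, ops)}.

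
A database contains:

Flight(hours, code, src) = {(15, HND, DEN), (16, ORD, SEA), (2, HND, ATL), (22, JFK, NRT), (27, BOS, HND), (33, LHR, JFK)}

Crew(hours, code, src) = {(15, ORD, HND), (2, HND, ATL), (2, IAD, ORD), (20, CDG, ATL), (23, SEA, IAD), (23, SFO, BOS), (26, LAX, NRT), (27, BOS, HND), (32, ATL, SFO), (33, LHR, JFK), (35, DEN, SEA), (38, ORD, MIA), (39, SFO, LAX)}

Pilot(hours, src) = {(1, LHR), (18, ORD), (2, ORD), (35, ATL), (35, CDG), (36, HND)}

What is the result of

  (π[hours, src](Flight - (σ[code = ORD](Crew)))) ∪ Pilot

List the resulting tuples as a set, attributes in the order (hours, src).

Filtering on code = ORD leaves {(15, ORD, HND), (38, ORD, MIA)}.
Difference: {(15, HND, DEN), (16, ORD, SEA), (2, HND, ATL), (22, JFK, NRT), (27, BOS, HND), (33, LHR, JFK)} with {(15, ORD, HND), (38, ORD, MIA)} → {(15, HND, DEN), (16, ORD, SEA), (2, HND, ATL), (22, JFK, NRT), (27, BOS, HND), (33, LHR, JFK)}
π[hours, src]: project onto (hours, src) → {(15, DEN), (16, SEA), (2, ATL), (22, NRT), (27, HND), (33, JFK)}
Union: {(15, DEN), (16, SEA), (2, ATL), (22, NRT), (27, HND), (33, JFK)} with {(1, LHR), (18, ORD), (2, ORD), (35, ATL), (35, CDG), (36, HND)} → {(1, LHR), (15, DEN), (16, SEA), (18, ORD), (2, ATL), (2, ORD), (22, NRT), (27, HND), (33, JFK), (35, ATL), (35, CDG), (36, HND)}

{(1, LHR), (15, DEN), (16, SEA), (18, ORD), (2, ATL), (2, ORD), (22, NRT), (27, HND), (33, JFK), (35, ATL), (35, CDG), (36, HND)}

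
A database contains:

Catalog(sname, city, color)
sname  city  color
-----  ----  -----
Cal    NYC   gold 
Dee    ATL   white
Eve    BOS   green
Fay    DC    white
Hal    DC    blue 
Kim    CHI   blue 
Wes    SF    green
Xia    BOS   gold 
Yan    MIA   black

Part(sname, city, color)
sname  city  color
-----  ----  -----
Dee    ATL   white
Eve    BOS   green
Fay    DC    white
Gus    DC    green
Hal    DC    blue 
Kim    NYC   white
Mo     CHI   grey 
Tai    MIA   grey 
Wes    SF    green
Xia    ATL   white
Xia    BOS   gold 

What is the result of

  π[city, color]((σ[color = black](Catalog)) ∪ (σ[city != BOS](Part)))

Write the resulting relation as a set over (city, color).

{(ATL, white), (CHI, grey), (DC, blue), (DC, green), (DC, white), (MIA, black), (MIA, grey), (NYC, white), (SF, green)}

Filtering on color = black leaves {(Yan, MIA, black)}.
Filtering on city != BOS leaves {(Dee, ATL, white), (Fay, DC, white), (Gus, DC, green), (Hal, DC, blue), (Kim, NYC, white), (Mo, CHI, grey), (Tai, MIA, grey), (Wes, SF, green), (Xia, ATL, white)}.
Union: {(Yan, MIA, black)} with {(Dee, ATL, white), (Fay, DC, white), (Gus, DC, green), (Hal, DC, blue), (Kim, NYC, white), (Mo, CHI, grey), (Tai, MIA, grey), (Wes, SF, green), (Xia, ATL, white)} → {(Dee, ATL, white), (Fay, DC, white), (Gus, DC, green), (Hal, DC, blue), (Kim, NYC, white), (Mo, CHI, grey), (Tai, MIA, grey), (Wes, SF, green), (Xia, ATL, white), (Yan, MIA, black)}
π[city, color]: project onto (city, color) (1 duplicate(s) eliminated) → {(ATL, white), (CHI, grey), (DC, blue), (DC, green), (DC, white), (MIA, black), (MIA, grey), (NYC, white), (SF, green)}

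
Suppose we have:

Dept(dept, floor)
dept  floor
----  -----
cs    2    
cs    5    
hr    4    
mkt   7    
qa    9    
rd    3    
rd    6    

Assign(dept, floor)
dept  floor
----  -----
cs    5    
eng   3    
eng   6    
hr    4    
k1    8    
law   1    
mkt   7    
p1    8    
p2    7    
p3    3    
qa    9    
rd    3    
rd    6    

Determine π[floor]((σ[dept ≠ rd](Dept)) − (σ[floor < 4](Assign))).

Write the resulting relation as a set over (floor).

{2, 4, 5, 7, 9}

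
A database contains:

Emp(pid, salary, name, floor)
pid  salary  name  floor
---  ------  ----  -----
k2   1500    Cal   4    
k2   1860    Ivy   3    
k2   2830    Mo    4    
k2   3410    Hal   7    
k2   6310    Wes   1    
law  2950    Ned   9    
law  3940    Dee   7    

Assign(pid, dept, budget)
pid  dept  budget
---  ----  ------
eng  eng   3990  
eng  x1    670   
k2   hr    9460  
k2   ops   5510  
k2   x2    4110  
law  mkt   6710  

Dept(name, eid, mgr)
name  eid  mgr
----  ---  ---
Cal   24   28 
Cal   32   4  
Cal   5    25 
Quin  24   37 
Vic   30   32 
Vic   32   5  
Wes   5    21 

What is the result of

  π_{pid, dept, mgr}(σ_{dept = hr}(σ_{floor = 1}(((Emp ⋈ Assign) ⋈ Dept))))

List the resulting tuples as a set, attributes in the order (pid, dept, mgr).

{(k2, hr, 21)}

Joining Emp and Assign on pid yields {(k2, 1500, Cal, 4, hr, 9460), (k2, 1500, Cal, 4, ops, 5510), (k2, 1500, Cal, 4, x2, 4110), (k2, 1860, Ivy, 3, hr, 9460), (k2, 1860, Ivy, 3, ops, 5510), (k2, 1860, Ivy, 3, x2, 4110), (k2, 2830, Mo, 4, hr, 9460), (k2, 2830, Mo, 4, ops, 5510), (k2, 2830, Mo, 4, x2, 4110), (k2, 3410, Hal, 7, hr, 9460), (k2, 3410, Hal, 7, ops, 5510), (k2, 3410, Hal, 7, x2, 4110), (k2, 6310, Wes, 1, hr, 9460), (k2, 6310, Wes, 1, ops, 5510), (k2, 6310, Wes, 1, x2, 4110), (law, 2950, Ned, 9, mkt, 6710), (law, 3940, Dee, 7, mkt, 6710)}.
Joining (Emp ⋈ Assign) and Dept on name yields {(k2, 1500, Cal, 4, hr, 9460, 24, 28), (k2, 1500, Cal, 4, hr, 9460, 32, 4), (k2, 1500, Cal, 4, hr, 9460, 5, 25), (k2, 1500, Cal, 4, ops, 5510, 24, 28), (k2, 1500, Cal, 4, ops, 5510, 32, 4), (k2, 1500, Cal, 4, ops, 5510, 5, 25), (k2, 1500, Cal, 4, x2, 4110, 24, 28), (k2, 1500, Cal, 4, x2, 4110, 32, 4), (k2, 1500, Cal, 4, x2, 4110, 5, 25), (k2, 6310, Wes, 1, hr, 9460, 5, 21), (k2, 6310, Wes, 1, ops, 5510, 5, 21), (k2, 6310, Wes, 1, x2, 4110, 5, 21)}.
Filtering on floor = 1 leaves {(k2, 6310, Wes, 1, hr, 9460, 5, 21), (k2, 6310, Wes, 1, ops, 5510, 5, 21), (k2, 6310, Wes, 1, x2, 4110, 5, 21)}.
Filtering on dept = hr leaves {(k2, 6310, Wes, 1, hr, 9460, 5, 21)}.
π[pid, dept, mgr]: project onto (pid, dept, mgr) → {(k2, hr, 21)}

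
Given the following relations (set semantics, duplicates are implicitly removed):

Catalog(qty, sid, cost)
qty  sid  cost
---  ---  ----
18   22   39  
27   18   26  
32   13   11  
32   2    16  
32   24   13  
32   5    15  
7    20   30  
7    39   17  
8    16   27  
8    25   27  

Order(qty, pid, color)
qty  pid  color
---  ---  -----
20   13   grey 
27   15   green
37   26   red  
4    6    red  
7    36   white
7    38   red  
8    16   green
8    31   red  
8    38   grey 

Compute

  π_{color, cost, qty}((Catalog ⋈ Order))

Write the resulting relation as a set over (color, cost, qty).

{(green, 26, 27), (green, 27, 8), (grey, 27, 8), (red, 17, 7), (red, 27, 8), (red, 30, 7), (white, 17, 7), (white, 30, 7)}

Catalog ⋈ Order (natural join on qty): {(27, 18, 26, 15, green), (7, 20, 30, 36, white), (7, 20, 30, 38, red), (7, 39, 17, 36, white), (7, 39, 17, 38, red), (8, 16, 27, 16, green), (8, 16, 27, 31, red), (8, 16, 27, 38, grey), (8, 25, 27, 16, green), (8, 25, 27, 31, red), (8, 25, 27, 38, grey)}
Keep only column(s) color, cost, qty (3 duplicate(s) eliminated): {(green, 26, 27), (green, 27, 8), (grey, 27, 8), (red, 17, 7), (red, 27, 8), (red, 30, 7), (white, 17, 7), (white, 30, 7)}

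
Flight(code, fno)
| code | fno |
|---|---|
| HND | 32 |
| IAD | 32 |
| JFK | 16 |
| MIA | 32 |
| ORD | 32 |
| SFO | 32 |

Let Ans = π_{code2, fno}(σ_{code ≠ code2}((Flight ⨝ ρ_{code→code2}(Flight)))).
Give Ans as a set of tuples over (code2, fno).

ρ[code→code2]: schema becomes (code2, fno); tuples unchanged.
Joining Flight and ρ_{code→code2}(Flight) on fno yields {(HND, 32, HND), (HND, 32, IAD), (HND, 32, MIA), (HND, 32, ORD), (HND, 32, SFO), (IAD, 32, HND), (IAD, 32, IAD), (IAD, 32, MIA), (IAD, 32, ORD), (IAD, 32, SFO), (JFK, 16, JFK), (MIA, 32, HND), (MIA, 32, IAD), (MIA, 32, MIA), (MIA, 32, ORD), (MIA, 32, SFO), (ORD, 32, HND), (ORD, 32, IAD), (ORD, 32, MIA), (ORD, 32, ORD), (ORD, 32, SFO), (SFO, 32, HND), (SFO, 32, IAD), (SFO, 32, MIA), (SFO, 32, ORD), (SFO, 32, SFO)}.
Filtering on code ≠ code2 leaves {(HND, 32, IAD), (HND, 32, MIA), (HND, 32, ORD), (HND, 32, SFO), (IAD, 32, HND), (IAD, 32, MIA), (IAD, 32, ORD), (IAD, 32, SFO), (MIA, 32, HND), (MIA, 32, IAD), (MIA, 32, ORD), (MIA, 32, SFO), (ORD, 32, HND), (ORD, 32, IAD), (ORD, 32, MIA), (ORD, 32, SFO), (SFO, 32, HND), (SFO, 32, IAD), (SFO, 32, MIA), (SFO, 32, ORD)}.
Projecting to code2, fno (15 duplicate(s) eliminated): {(HND, 32), (IAD, 32), (MIA, 32), (ORD, 32), (SFO, 32)}

{(HND, 32), (IAD, 32), (MIA, 32), (ORD, 32), (SFO, 32)}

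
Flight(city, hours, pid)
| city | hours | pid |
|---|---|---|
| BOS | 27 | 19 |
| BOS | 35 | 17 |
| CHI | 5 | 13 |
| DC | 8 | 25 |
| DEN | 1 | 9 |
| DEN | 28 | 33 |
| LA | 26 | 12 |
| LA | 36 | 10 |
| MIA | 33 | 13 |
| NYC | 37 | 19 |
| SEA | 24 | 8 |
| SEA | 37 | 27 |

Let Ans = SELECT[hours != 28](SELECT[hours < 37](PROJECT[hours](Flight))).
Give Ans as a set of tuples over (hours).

π[hours]: project onto (hours) (1 duplicate(s) eliminated) → {1, 24, 26, 27, 28, 33, 35, 36, 37, 5, 8}
Filtering on hours < 37 leaves {1, 24, 26, 27, 28, 33, 35, 36, 5, 8}.
Filtering on hours != 28 leaves {1, 24, 26, 27, 33, 35, 36, 5, 8}.

{1, 24, 26, 27, 33, 35, 36, 5, 8}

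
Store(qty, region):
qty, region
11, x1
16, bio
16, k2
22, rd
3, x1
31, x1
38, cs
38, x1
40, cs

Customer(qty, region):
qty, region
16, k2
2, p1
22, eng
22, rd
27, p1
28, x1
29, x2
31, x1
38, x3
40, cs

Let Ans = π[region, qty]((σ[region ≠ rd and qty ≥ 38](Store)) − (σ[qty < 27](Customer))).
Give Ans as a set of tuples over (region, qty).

{(cs, 38), (cs, 40), (x1, 38)}

σ[region ≠ rd and qty ≥ 38]: keep tuples satisfying region ≠ rd and qty ≥ 38 → {(38, cs), (38, x1), (40, cs)}
σ[qty < 27]: keep tuples satisfying qty < 27 → {(16, k2), (2, p1), (22, eng), (22, rd)}
Taking the difference: {(38, cs), (38, x1), (40, cs)}
Projecting to region, qty: {(cs, 38), (cs, 40), (x1, 38)}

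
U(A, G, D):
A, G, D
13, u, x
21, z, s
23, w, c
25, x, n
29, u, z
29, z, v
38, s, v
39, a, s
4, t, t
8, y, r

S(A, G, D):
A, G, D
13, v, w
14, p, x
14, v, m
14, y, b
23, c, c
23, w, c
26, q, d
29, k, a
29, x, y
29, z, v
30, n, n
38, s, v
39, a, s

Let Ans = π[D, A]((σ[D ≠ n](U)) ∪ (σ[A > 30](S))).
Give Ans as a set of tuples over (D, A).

Selection D ≠ n: {(13, u, x), (21, z, s), (23, w, c), (29, u, z), (29, z, v), (38, s, v), (39, a, s), (4, t, t), (8, y, r)}
Selection A > 30: {(38, s, v), (39, a, s)}
Taking the union: {(13, u, x), (21, z, s), (23, w, c), (29, u, z), (29, z, v), (38, s, v), (39, a, s), (4, t, t), (8, y, r)}
π_{D, A} gives {(c, 23), (r, 8), (s, 21), (s, 39), (t, 4), (v, 29), (v, 38), (x, 13), (z, 29)}.

{(c, 23), (r, 8), (s, 21), (s, 39), (t, 4), (v, 29), (v, 38), (x, 13), (z, 29)}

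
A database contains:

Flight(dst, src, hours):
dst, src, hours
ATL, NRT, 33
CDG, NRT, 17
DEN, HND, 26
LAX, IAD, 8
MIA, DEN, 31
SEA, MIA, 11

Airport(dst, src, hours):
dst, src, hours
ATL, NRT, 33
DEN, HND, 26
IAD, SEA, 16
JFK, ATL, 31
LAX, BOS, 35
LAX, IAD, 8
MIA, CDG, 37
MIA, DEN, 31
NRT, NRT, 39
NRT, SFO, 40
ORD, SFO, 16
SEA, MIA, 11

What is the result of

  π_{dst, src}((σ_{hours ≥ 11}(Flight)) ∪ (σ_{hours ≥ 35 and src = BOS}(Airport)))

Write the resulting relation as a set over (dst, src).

{(ATL, NRT), (CDG, NRT), (DEN, HND), (LAX, BOS), (MIA, DEN), (SEA, MIA)}

Apply σ_{hours ≥ 11}; surviving tuples: {(ATL, NRT, 33), (CDG, NRT, 17), (DEN, HND, 26), (MIA, DEN, 31), (SEA, MIA, 11)}
Apply σ_{hours ≥ 35 and src = BOS}; surviving tuples: {(LAX, BOS, 35)}
Set union of the two operands is {(ATL, NRT, 33), (CDG, NRT, 17), (DEN, HND, 26), (LAX, BOS, 35), (MIA, DEN, 31), (SEA, MIA, 11)}.
π_{dst, src} gives {(ATL, NRT), (CDG, NRT), (DEN, HND), (LAX, BOS), (MIA, DEN), (SEA, MIA)}.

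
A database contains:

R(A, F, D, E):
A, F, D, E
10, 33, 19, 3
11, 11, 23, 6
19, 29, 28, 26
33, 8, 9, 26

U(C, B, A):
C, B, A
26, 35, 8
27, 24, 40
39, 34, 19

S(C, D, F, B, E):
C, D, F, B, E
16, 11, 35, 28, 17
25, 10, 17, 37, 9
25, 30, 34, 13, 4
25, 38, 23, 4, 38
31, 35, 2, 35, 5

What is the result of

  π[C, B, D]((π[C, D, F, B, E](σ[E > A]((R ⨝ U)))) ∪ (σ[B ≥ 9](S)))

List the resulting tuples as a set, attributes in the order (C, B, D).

{(16, 28, 11), (25, 13, 30), (25, 37, 10), (31, 35, 35), (39, 34, 28)}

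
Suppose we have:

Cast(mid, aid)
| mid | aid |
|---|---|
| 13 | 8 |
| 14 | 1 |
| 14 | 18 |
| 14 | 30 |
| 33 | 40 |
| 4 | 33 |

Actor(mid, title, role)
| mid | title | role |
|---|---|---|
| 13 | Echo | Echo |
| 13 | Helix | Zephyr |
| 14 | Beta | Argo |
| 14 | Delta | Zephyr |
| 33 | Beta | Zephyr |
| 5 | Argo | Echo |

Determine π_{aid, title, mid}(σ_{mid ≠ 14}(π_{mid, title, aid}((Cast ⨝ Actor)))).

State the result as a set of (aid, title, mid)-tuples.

{(40, Beta, 33), (8, Echo, 13), (8, Helix, 13)}

Cast ⋈ Actor (natural join on mid): {(13, 8, Echo, Echo), (13, 8, Helix, Zephyr), (14, 1, Beta, Argo), (14, 1, Delta, Zephyr), (14, 18, Beta, Argo), (14, 18, Delta, Zephyr), (14, 30, Beta, Argo), (14, 30, Delta, Zephyr), (33, 40, Beta, Zephyr)}
π_{mid, title, aid} gives {(13, Echo, 8), (13, Helix, 8), (14, Beta, 1), (14, Beta, 18), (14, Beta, 30), (14, Delta, 1), (14, Delta, 18), (14, Delta, 30), (33, Beta, 40)}.
Apply σ_{mid ≠ 14}; surviving tuples: {(13, Echo, 8), (13, Helix, 8), (33, Beta, 40)}
π_{aid, title, mid} gives {(40, Beta, 33), (8, Echo, 13), (8, Helix, 13)}.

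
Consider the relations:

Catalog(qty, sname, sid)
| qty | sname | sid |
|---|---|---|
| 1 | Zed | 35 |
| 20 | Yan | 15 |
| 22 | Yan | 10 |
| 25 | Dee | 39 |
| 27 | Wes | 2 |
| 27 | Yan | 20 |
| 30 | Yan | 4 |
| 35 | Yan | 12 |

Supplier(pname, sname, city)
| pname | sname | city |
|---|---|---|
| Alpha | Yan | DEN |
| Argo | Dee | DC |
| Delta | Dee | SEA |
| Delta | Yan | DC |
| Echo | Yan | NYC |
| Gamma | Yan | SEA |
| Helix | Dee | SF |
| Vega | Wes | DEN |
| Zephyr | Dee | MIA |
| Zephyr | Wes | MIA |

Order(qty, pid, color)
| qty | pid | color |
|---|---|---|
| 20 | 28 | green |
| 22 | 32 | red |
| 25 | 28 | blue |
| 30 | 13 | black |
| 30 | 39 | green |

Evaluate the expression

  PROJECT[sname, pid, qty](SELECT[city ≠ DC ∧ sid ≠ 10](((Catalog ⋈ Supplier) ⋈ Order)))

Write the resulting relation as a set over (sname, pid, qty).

{(Dee, 28, 25), (Yan, 13, 30), (Yan, 28, 20), (Yan, 39, 30)}

Catalog ⋈ Supplier (natural join on sname): {(20, Yan, 15, Alpha, DEN), (20, Yan, 15, Delta, DC), (20, Yan, 15, Echo, NYC), (20, Yan, 15, Gamma, SEA), (22, Yan, 10, Alpha, DEN), (22, Yan, 10, Delta, DC), (22, Yan, 10, Echo, NYC), (22, Yan, 10, Gamma, SEA), (25, Dee, 39, Argo, DC), (25, Dee, 39, Delta, SEA), (25, Dee, 39, Helix, SF), (25, Dee, 39, Zephyr, MIA), (27, Wes, 2, Vega, DEN), (27, Wes, 2, Zephyr, MIA), (27, Yan, 20, Alpha, DEN), (27, Yan, 20, Delta, DC), (27, Yan, 20, Echo, NYC), (27, Yan, 20, Gamma, SEA), (30, Yan, 4, Alpha, DEN), (30, Yan, 4, Delta, DC), (30, Yan, 4, Echo, NYC), (30, Yan, 4, Gamma, SEA), (35, Yan, 12, Alpha, DEN), (35, Yan, 12, Delta, DC), (35, Yan, 12, Echo, NYC), (35, Yan, 12, Gamma, SEA)}
(Catalog ⋈ Supplier) ⋈ Order (natural join on qty): {(20, Yan, 15, Alpha, DEN, 28, green), (20, Yan, 15, Delta, DC, 28, green), (20, Yan, 15, Echo, NYC, 28, green), (20, Yan, 15, Gamma, SEA, 28, green), (22, Yan, 10, Alpha, DEN, 32, red), (22, Yan, 10, Delta, DC, 32, red), (22, Yan, 10, Echo, NYC, 32, red), (22, Yan, 10, Gamma, SEA, 32, red), (25, Dee, 39, Argo, DC, 28, blue), (25, Dee, 39, Delta, SEA, 28, blue), (25, Dee, 39, Helix, SF, 28, blue), (25, Dee, 39, Zephyr, MIA, 28, blue), (30, Yan, 4, Alpha, DEN, 13, black), (30, Yan, 4, Alpha, DEN, 39, green), (30, Yan, 4, Delta, DC, 13, black), (30, Yan, 4, Delta, DC, 39, green), (30, Yan, 4, Echo, NYC, 13, black), (30, Yan, 4, Echo, NYC, 39, green), (30, Yan, 4, Gamma, SEA, 13, black), (30, Yan, 4, Gamma, SEA, 39, green)}
Filtering on city ≠ DC ∧ sid ≠ 10 leaves {(20, Yan, 15, Alpha, DEN, 28, green), (20, Yan, 15, Echo, NYC, 28, green), (20, Yan, 15, Gamma, SEA, 28, green), (25, Dee, 39, Delta, SEA, 28, blue), (25, Dee, 39, Helix, SF, 28, blue), (25, Dee, 39, Zephyr, MIA, 28, blue), (30, Yan, 4, Alpha, DEN, 13, black), (30, Yan, 4, Alpha, DEN, 39, green), (30, Yan, 4, Echo, NYC, 13, black), (30, Yan, 4, Echo, NYC, 39, green), (30, Yan, 4, Gamma, SEA, 13, black), (30, Yan, 4, Gamma, SEA, 39, green)}.
Keep only column(s) sname, pid, qty (8 duplicate(s) eliminated): {(Dee, 28, 25), (Yan, 13, 30), (Yan, 28, 20), (Yan, 39, 30)}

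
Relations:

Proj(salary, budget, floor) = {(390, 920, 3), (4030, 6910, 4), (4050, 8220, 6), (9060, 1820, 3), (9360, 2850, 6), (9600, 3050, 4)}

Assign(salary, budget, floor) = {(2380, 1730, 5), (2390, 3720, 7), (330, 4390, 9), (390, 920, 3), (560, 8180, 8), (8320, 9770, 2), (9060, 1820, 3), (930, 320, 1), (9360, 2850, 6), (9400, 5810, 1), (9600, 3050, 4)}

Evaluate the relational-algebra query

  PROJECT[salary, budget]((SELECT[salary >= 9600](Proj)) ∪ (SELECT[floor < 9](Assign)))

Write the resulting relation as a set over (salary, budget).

σ[salary >= 9600]: keep tuples satisfying salary >= 9600 → {(9600, 3050, 4)}
σ[floor < 9]: keep tuples satisfying floor < 9 → {(2380, 1730, 5), (2390, 3720, 7), (390, 920, 3), (560, 8180, 8), (8320, 9770, 2), (9060, 1820, 3), (930, 320, 1), (9360, 2850, 6), (9400, 5810, 1), (9600, 3050, 4)}
Set union of the two operands is {(2380, 1730, 5), (2390, 3720, 7), (390, 920, 3), (560, 8180, 8), (8320, 9770, 2), (9060, 1820, 3), (930, 320, 1), (9360, 2850, 6), (9400, 5810, 1), (9600, 3050, 4)}.
π[salary, budget]: project onto (salary, budget) → {(2380, 1730), (2390, 3720), (390, 920), (560, 8180), (8320, 9770), (9060, 1820), (930, 320), (9360, 2850), (9400, 5810), (9600, 3050)}

{(2380, 1730), (2390, 3720), (390, 920), (560, 8180), (8320, 9770), (9060, 1820), (930, 320), (9360, 2850), (9400, 5810), (9600, 3050)}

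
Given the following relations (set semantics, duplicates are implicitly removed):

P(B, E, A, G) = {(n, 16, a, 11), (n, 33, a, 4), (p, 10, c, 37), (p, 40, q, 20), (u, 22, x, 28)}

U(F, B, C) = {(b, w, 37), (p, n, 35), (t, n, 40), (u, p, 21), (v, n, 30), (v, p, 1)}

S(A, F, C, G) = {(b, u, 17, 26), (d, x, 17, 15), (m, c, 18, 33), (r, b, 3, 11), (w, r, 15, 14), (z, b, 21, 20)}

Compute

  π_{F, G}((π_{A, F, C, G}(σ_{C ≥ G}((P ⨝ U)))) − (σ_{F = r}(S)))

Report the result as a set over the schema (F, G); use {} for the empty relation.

{(p, 11), (p, 4), (t, 11), (t, 4), (u, 20), (v, 11), (v, 4)}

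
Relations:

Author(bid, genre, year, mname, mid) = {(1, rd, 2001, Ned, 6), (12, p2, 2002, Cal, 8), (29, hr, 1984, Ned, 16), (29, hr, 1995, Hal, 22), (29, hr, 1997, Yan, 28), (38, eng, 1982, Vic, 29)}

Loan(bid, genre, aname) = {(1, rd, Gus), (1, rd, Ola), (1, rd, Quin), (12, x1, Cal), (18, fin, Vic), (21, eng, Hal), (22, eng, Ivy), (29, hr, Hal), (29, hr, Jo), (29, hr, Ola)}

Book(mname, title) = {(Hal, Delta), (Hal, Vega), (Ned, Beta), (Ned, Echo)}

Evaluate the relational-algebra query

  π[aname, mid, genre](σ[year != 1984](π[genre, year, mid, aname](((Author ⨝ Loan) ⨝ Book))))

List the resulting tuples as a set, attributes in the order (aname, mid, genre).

{(Gus, 6, rd), (Hal, 22, hr), (Jo, 22, hr), (Ola, 22, hr), (Ola, 6, rd), (Quin, 6, rd)}

Natural join on bid, genre: {(1, rd, 2001, Ned, 6, Gus), (1, rd, 2001, Ned, 6, Ola), (1, rd, 2001, Ned, 6, Quin), (29, hr, 1984, Ned, 16, Hal), (29, hr, 1984, Ned, 16, Jo), (29, hr, 1984, Ned, 16, Ola), (29, hr, 1995, Hal, 22, Hal), (29, hr, 1995, Hal, 22, Jo), (29, hr, 1995, Hal, 22, Ola), (29, hr, 1997, Yan, 28, Hal), (29, hr, 1997, Yan, 28, Jo), (29, hr, 1997, Yan, 28, Ola)}
Natural join on mname: {(1, rd, 2001, Ned, 6, Gus, Beta), (1, rd, 2001, Ned, 6, Gus, Echo), (1, rd, 2001, Ned, 6, Ola, Beta), (1, rd, 2001, Ned, 6, Ola, Echo), (1, rd, 2001, Ned, 6, Quin, Beta), (1, rd, 2001, Ned, 6, Quin, Echo), (29, hr, 1984, Ned, 16, Hal, Beta), (29, hr, 1984, Ned, 16, Hal, Echo), (29, hr, 1984, Ned, 16, Jo, Beta), (29, hr, 1984, Ned, 16, Jo, Echo), (29, hr, 1984, Ned, 16, Ola, Beta), (29, hr, 1984, Ned, 16, Ola, Echo), (29, hr, 1995, Hal, 22, Hal, Delta), (29, hr, 1995, Hal, 22, Hal, Vega), (29, hr, 1995, Hal, 22, Jo, Delta), (29, hr, 1995, Hal, 22, Jo, Vega), (29, hr, 1995, Hal, 22, Ola, Delta), (29, hr, 1995, Hal, 22, Ola, Vega)}
π[genre, year, mid, aname]: project onto (genre, year, mid, aname) (9 duplicate(s) eliminated) → {(hr, 1984, 16, Hal), (hr, 1984, 16, Jo), (hr, 1984, 16, Ola), (hr, 1995, 22, Hal), (hr, 1995, 22, Jo), (hr, 1995, 22, Ola), (rd, 2001, 6, Gus), (rd, 2001, 6, Ola), (rd, 2001, 6, Quin)}
Apply σ_{year != 1984}; surviving tuples: {(hr, 1995, 22, Hal), (hr, 1995, 22, Jo), (hr, 1995, 22, Ola), (rd, 2001, 6, Gus), (rd, 2001, 6, Ola), (rd, 2001, 6, Quin)}
π[aname, mid, genre]: project onto (aname, mid, genre) → {(Gus, 6, rd), (Hal, 22, hr), (Jo, 22, hr), (Ola, 22, hr), (Ola, 6, rd), (Quin, 6, rd)}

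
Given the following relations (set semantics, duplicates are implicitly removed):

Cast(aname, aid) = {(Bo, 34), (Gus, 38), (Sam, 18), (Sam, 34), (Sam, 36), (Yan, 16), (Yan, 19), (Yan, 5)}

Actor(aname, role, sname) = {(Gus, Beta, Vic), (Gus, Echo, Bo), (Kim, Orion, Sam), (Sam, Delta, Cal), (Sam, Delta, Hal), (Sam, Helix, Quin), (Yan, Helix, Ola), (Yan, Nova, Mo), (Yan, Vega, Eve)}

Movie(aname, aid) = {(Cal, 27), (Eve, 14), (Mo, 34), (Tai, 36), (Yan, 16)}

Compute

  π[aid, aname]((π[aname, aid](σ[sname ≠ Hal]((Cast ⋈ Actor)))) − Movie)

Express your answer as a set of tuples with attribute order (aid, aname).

Joining Cast and Actor on aname yields {(Gus, 38, Beta, Vic), (Gus, 38, Echo, Bo), (Sam, 18, Delta, Cal), (Sam, 18, Delta, Hal), (Sam, 18, Helix, Quin), (Sam, 34, Delta, Cal), (Sam, 34, Delta, Hal), (Sam, 34, Helix, Quin), (Sam, 36, Delta, Cal), (Sam, 36, Delta, Hal), (Sam, 36, Helix, Quin), (Yan, 16, Helix, Ola), (Yan, 16, Nova, Mo), (Yan, 16, Vega, Eve), (Yan, 19, Helix, Ola), (Yan, 19, Nova, Mo), (Yan, 19, Vega, Eve), (Yan, 5, Helix, Ola), (Yan, 5, Nova, Mo), (Yan, 5, Vega, Eve)}.
Filtering on sname ≠ Hal leaves {(Gus, 38, Beta, Vic), (Gus, 38, Echo, Bo), (Sam, 18, Delta, Cal), (Sam, 18, Helix, Quin), (Sam, 34, Delta, Cal), (Sam, 34, Helix, Quin), (Sam, 36, Delta, Cal), (Sam, 36, Helix, Quin), (Yan, 16, Helix, Ola), (Yan, 16, Nova, Mo), (Yan, 16, Vega, Eve), (Yan, 19, Helix, Ola), (Yan, 19, Nova, Mo), (Yan, 19, Vega, Eve), (Yan, 5, Helix, Ola), (Yan, 5, Nova, Mo), (Yan, 5, Vega, Eve)}.
π[aname, aid]: project onto (aname, aid) (10 duplicate(s) eliminated) → {(Gus, 38), (Sam, 18), (Sam, 34), (Sam, 36), (Yan, 16), (Yan, 19), (Yan, 5)}
Taking the difference: {(Gus, 38), (Sam, 18), (Sam, 34), (Sam, 36), (Yan, 19), (Yan, 5)}
π[aid, aname]: project onto (aid, aname) → {(18, Sam), (19, Yan), (34, Sam), (36, Sam), (38, Gus), (5, Yan)}

{(18, Sam), (19, Yan), (34, Sam), (36, Sam), (38, Gus), (5, Yan)}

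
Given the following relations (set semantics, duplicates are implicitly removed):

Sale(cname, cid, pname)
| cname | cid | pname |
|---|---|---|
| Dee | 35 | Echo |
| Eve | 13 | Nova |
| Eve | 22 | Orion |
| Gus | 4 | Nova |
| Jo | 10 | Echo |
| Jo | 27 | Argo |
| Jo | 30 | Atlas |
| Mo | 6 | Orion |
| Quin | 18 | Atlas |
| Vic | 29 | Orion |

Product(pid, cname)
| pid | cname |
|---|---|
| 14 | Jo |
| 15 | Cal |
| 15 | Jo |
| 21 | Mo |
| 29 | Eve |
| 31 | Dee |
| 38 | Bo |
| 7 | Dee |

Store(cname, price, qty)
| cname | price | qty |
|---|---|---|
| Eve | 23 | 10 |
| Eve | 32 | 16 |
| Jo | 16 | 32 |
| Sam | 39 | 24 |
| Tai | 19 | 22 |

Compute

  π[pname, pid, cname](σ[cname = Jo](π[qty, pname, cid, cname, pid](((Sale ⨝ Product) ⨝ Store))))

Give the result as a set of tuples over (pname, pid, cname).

{(Argo, 14, Jo), (Argo, 15, Jo), (Atlas, 14, Jo), (Atlas, 15, Jo), (Echo, 14, Jo), (Echo, 15, Jo)}

Joining Sale and Product on cname yields {(Dee, 35, Echo, 31), (Dee, 35, Echo, 7), (Eve, 13, Nova, 29), (Eve, 22, Orion, 29), (Jo, 10, Echo, 14), (Jo, 10, Echo, 15), (Jo, 27, Argo, 14), (Jo, 27, Argo, 15), (Jo, 30, Atlas, 14), (Jo, 30, Atlas, 15), (Mo, 6, Orion, 21)}.
Joining (Sale ⨝ Product) and Store on cname yields {(Eve, 13, Nova, 29, 23, 10), (Eve, 13, Nova, 29, 32, 16), (Eve, 22, Orion, 29, 23, 10), (Eve, 22, Orion, 29, 32, 16), (Jo, 10, Echo, 14, 16, 32), (Jo, 10, Echo, 15, 16, 32), (Jo, 27, Argo, 14, 16, 32), (Jo, 27, Argo, 15, 16, 32), (Jo, 30, Atlas, 14, 16, 32), (Jo, 30, Atlas, 15, 16, 32)}.
π[qty, pname, cid, cname, pid]: project onto (qty, pname, cid, cname, pid) → {(10, Nova, 13, Eve, 29), (10, Orion, 22, Eve, 29), (16, Nova, 13, Eve, 29), (16, Orion, 22, Eve, 29), (32, Argo, 27, Jo, 14), (32, Argo, 27, Jo, 15), (32, Atlas, 30, Jo, 14), (32, Atlas, 30, Jo, 15), (32, Echo, 10, Jo, 14), (32, Echo, 10, Jo, 15)}
Filtering on cname = Jo leaves {(32, Argo, 27, Jo, 14), (32, Argo, 27, Jo, 15), (32, Atlas, 30, Jo, 14), (32, Atlas, 30, Jo, 15), (32, Echo, 10, Jo, 14), (32, Echo, 10, Jo, 15)}.
π[pname, pid, cname]: project onto (pname, pid, cname) → {(Argo, 14, Jo), (Argo, 15, Jo), (Atlas, 14, Jo), (Atlas, 15, Jo), (Echo, 14, Jo), (Echo, 15, Jo)}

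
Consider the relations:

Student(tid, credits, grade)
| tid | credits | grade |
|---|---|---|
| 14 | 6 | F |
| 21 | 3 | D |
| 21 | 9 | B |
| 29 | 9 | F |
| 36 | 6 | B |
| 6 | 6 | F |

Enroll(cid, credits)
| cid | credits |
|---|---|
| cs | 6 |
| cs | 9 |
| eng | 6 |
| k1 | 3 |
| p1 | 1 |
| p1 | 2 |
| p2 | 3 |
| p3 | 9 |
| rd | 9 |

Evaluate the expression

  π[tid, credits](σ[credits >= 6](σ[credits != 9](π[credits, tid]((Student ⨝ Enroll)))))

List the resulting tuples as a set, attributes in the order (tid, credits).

{(14, 6), (36, 6), (6, 6)}

Natural join on credits: {(14, 6, F, cs), (14, 6, F, eng), (21, 3, D, k1), (21, 3, D, p2), (21, 9, B, cs), (21, 9, B, p3), (21, 9, B, rd), (29, 9, F, cs), (29, 9, F, p3), (29, 9, F, rd), (36, 6, B, cs), (36, 6, B, eng), (6, 6, F, cs), (6, 6, F, eng)}
π_{credits, tid} gives {(3, 21), (6, 14), (6, 36), (6, 6), (9, 21), (9, 29)} (8 duplicate(s) eliminated).
Selection credits != 9: {(3, 21), (6, 14), (6, 36), (6, 6)}
Selection credits >= 6: {(6, 14), (6, 36), (6, 6)}
π_{tid, credits} gives {(14, 6), (36, 6), (6, 6)}.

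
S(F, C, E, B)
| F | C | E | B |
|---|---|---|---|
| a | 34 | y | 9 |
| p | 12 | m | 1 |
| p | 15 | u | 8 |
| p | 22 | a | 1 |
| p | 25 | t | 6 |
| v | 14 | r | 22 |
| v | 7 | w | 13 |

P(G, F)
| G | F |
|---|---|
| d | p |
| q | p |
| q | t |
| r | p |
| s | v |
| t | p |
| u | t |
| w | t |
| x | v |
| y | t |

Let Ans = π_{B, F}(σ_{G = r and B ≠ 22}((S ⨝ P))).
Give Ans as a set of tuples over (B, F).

{(1, p), (6, p), (8, p)}

Natural join on F: {(p, 12, m, 1, d), (p, 12, m, 1, q), (p, 12, m, 1, r), (p, 12, m, 1, t), (p, 15, u, 8, d), (p, 15, u, 8, q), (p, 15, u, 8, r), (p, 15, u, 8, t), (p, 22, a, 1, d), (p, 22, a, 1, q), (p, 22, a, 1, r), (p, 22, a, 1, t), (p, 25, t, 6, d), (p, 25, t, 6, q), (p, 25, t, 6, r), (p, 25, t, 6, t), (v, 14, r, 22, s), (v, 14, r, 22, x), (v, 7, w, 13, s), (v, 7, w, 13, x)}
Filtering on G = r and B ≠ 22 leaves {(p, 12, m, 1, r), (p, 15, u, 8, r), (p, 22, a, 1, r), (p, 25, t, 6, r)}.
Keep only column(s) B, F (1 duplicate(s) eliminated): {(1, p), (6, p), (8, p)}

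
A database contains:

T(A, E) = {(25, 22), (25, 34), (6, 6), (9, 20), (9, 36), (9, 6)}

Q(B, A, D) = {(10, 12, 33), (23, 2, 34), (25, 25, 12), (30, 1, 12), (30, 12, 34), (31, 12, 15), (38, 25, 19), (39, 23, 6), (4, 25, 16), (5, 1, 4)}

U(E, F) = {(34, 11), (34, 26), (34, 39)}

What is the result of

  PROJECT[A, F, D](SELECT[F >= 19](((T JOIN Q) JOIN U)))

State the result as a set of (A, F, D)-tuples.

{(25, 26, 12), (25, 26, 16), (25, 26, 19), (25, 39, 12), (25, 39, 16), (25, 39, 19)}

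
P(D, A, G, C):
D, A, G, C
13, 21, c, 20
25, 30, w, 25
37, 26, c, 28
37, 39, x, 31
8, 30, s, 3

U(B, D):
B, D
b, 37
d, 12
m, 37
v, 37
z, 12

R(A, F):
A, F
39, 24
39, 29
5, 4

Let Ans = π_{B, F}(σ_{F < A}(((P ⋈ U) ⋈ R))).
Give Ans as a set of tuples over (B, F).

{(b, 24), (b, 29), (m, 24), (m, 29), (v, 24), (v, 29)}

Natural join on D: {(37, 26, c, 28, b), (37, 26, c, 28, m), (37, 26, c, 28, v), (37, 39, x, 31, b), (37, 39, x, 31, m), (37, 39, x, 31, v)}
Natural join on A: {(37, 39, x, 31, b, 24), (37, 39, x, 31, b, 29), (37, 39, x, 31, m, 24), (37, 39, x, 31, m, 29), (37, 39, x, 31, v, 24), (37, 39, x, 31, v, 29)}
σ[F < A]: keep tuples satisfying F < A → {(37, 39, x, 31, b, 24), (37, 39, x, 31, b, 29), (37, 39, x, 31, m, 24), (37, 39, x, 31, m, 29), (37, 39, x, 31, v, 24), (37, 39, x, 31, v, 29)}
π_{B, F} gives {(b, 24), (b, 29), (m, 24), (m, 29), (v, 24), (v, 29)}.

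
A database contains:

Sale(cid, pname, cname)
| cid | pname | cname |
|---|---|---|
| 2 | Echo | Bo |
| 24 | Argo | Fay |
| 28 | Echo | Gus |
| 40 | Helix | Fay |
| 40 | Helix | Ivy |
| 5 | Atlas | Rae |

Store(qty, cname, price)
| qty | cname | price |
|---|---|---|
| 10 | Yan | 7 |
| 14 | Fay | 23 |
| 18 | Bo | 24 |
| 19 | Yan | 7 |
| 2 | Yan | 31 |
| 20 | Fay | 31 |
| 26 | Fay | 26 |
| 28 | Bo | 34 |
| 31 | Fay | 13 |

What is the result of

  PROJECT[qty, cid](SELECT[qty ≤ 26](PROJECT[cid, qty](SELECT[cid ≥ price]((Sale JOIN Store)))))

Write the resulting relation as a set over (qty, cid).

Natural join on cname: {(2, Echo, Bo, 18, 24), (2, Echo, Bo, 28, 34), (24, Argo, Fay, 14, 23), (24, Argo, Fay, 20, 31), (24, Argo, Fay, 26, 26), (24, Argo, Fay, 31, 13), (40, Helix, Fay, 14, 23), (40, Helix, Fay, 20, 31), (40, Helix, Fay, 26, 26), (40, Helix, Fay, 31, 13)}
Selection cid ≥ price: {(24, Argo, Fay, 14, 23), (24, Argo, Fay, 31, 13), (40, Helix, Fay, 14, 23), (40, Helix, Fay, 20, 31), (40, Helix, Fay, 26, 26), (40, Helix, Fay, 31, 13)}
π_{cid, qty} gives {(24, 14), (24, 31), (40, 14), (40, 20), (40, 26), (40, 31)}.
Selection qty ≤ 26: {(24, 14), (40, 14), (40, 20), (40, 26)}
π_{qty, cid} gives {(14, 24), (14, 40), (20, 40), (26, 40)}.

{(14, 24), (14, 40), (20, 40), (26, 40)}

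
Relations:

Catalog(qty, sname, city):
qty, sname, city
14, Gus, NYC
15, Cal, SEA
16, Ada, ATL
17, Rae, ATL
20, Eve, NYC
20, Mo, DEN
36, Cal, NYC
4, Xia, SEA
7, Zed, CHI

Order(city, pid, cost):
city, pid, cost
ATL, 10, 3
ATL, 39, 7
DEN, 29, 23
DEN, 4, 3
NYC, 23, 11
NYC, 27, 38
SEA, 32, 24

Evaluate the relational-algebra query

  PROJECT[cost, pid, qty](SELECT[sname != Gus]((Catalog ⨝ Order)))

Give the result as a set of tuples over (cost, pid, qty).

Natural join on city: {(14, Gus, NYC, 23, 11), (14, Gus, NYC, 27, 38), (15, Cal, SEA, 32, 24), (16, Ada, ATL, 10, 3), (16, Ada, ATL, 39, 7), (17, Rae, ATL, 10, 3), (17, Rae, ATL, 39, 7), (20, Eve, NYC, 23, 11), (20, Eve, NYC, 27, 38), (20, Mo, DEN, 29, 23), (20, Mo, DEN, 4, 3), (36, Cal, NYC, 23, 11), (36, Cal, NYC, 27, 38), (4, Xia, SEA, 32, 24)}
Filtering on sname != Gus leaves {(15, Cal, SEA, 32, 24), (16, Ada, ATL, 10, 3), (16, Ada, ATL, 39, 7), (17, Rae, ATL, 10, 3), (17, Rae, ATL, 39, 7), (20, Eve, NYC, 23, 11), (20, Eve, NYC, 27, 38), (20, Mo, DEN, 29, 23), (20, Mo, DEN, 4, 3), (36, Cal, NYC, 23, 11), (36, Cal, NYC, 27, 38), (4, Xia, SEA, 32, 24)}.
π_{cost, pid, qty} gives {(11, 23, 20), (11, 23, 36), (23, 29, 20), (24, 32, 15), (24, 32, 4), (3, 10, 16), (3, 10, 17), (3, 4, 20), (38, 27, 20), (38, 27, 36), (7, 39, 16), (7, 39, 17)}.

{(11, 23, 20), (11, 23, 36), (23, 29, 20), (24, 32, 15), (24, 32, 4), (3, 10, 16), (3, 10, 17), (3, 4, 20), (38, 27, 20), (38, 27, 36), (7, 39, 16), (7, 39, 17)}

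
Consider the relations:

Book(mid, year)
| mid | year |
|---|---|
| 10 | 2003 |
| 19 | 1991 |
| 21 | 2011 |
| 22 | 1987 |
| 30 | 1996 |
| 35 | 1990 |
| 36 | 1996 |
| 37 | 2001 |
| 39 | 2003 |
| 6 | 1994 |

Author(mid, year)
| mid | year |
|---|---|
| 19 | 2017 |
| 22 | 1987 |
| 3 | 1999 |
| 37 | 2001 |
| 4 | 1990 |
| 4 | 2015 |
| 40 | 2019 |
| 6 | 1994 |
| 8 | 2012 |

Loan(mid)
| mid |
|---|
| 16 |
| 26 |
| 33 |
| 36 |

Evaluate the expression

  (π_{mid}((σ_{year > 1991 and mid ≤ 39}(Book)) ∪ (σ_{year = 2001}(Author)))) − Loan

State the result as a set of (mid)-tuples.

{10, 21, 30, 37, 39, 6}

Selection year > 1991 and mid ≤ 39: {(10, 2003), (21, 2011), (30, 1996), (36, 1996), (37, 2001), (39, 2003), (6, 1994)}
Selection year = 2001: {(37, 2001)}
Set union of the two operands is {(10, 2003), (21, 2011), (30, 1996), (36, 1996), (37, 2001), (39, 2003), (6, 1994)}.
Keep only column(s) mid: {10, 21, 30, 36, 37, 39, 6}
Set difference of the two operands is {10, 21, 30, 37, 39, 6}.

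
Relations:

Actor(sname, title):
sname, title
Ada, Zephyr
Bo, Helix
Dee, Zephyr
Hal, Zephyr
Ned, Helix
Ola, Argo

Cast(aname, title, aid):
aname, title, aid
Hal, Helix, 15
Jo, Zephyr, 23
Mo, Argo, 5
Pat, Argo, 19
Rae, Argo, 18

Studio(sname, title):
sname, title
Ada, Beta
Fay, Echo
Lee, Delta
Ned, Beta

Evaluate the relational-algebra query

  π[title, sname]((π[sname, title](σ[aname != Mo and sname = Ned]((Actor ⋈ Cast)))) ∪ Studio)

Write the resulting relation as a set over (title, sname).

Actor ⋈ Cast (natural join on title): {(Ada, Zephyr, Jo, 23), (Bo, Helix, Hal, 15), (Dee, Zephyr, Jo, 23), (Hal, Zephyr, Jo, 23), (Ned, Helix, Hal, 15), (Ola, Argo, Mo, 5), (Ola, Argo, Pat, 19), (Ola, Argo, Rae, 18)}
Filtering on aname != Mo and sname = Ned leaves {(Ned, Helix, Hal, 15)}.
π[sname, title]: project onto (sname, title) → {(Ned, Helix)}
Union: {(Ned, Helix)} with {(Ada, Beta), (Fay, Echo), (Lee, Delta), (Ned, Beta)} → {(Ada, Beta), (Fay, Echo), (Lee, Delta), (Ned, Beta), (Ned, Helix)}
π[title, sname]: project onto (title, sname) → {(Beta, Ada), (Beta, Ned), (Delta, Lee), (Echo, Fay), (Helix, Ned)}

{(Beta, Ada), (Beta, Ned), (Delta, Lee), (Echo, Fay), (Helix, Ned)}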